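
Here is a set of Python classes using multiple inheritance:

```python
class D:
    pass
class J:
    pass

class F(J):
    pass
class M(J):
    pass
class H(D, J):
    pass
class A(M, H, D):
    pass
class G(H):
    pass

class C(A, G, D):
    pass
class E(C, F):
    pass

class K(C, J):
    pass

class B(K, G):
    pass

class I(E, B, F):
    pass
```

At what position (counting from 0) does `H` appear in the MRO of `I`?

8

L[I] = I + merge(L[E], L[B], L[F], [E B F])
  take E:  [E C A M G H D F J object] + [B K C A M G H D J object] + [F J object] + [E B F]
  take B:  [C A M G H D F J object] + [B K C A M G H D J object] + [F J object] + [B F]
  take K:  [C A M G H D F J object] + [K C A M G H D J object] + [F J object] + [F]
  take C:  [C A M G H D F J object] + [C A M G H D J object] + [F J object] + [F]
  take A:  [A M G H D F J object] + [A M G H D J object] + [F J object] + [F]
  take M:  [M G H D F J object] + [M G H D J object] + [F J object] + [F]
  take G:  [G H D F J object] + [G H D J object] + [F J object] + [F]
  take H:  [H D F J object] + [H D J object] + [F J object] + [F]
  take D:  [D F J object] + [D J object] + [F J object] + [F]
  take F:  [F J object] + [J object] + [F J object] + [F]
  take J:  [J object] + [J object] + [J object]
  take object:  [object] + [object] + [object]
MRO: I E B K C A M G H D F J object
H sits at index 8.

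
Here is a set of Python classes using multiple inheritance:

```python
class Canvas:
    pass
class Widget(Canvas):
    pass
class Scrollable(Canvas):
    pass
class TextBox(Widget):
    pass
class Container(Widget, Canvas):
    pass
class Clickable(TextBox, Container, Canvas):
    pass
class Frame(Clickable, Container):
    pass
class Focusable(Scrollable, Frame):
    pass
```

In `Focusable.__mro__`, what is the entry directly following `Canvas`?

L[Focusable] = Focusable + merge(L[Scrollable], L[Frame], [Scrollable Frame])
  take Scrollable:  [Scrollable Canvas object] + [Frame Clickable TextBox Container Widget Canvas object] + [Scrollable Frame]
  take Frame:  [Canvas object] + [Frame Clickable TextBox Container Widget Canvas object] + [Frame]
  take Clickable:  [Canvas object] + [Clickable TextBox Container Widget Canvas object]
  take TextBox:  [Canvas object] + [TextBox Container Widget Canvas object]
  take Container:  [Canvas object] + [Container Widget Canvas object]
  take Widget:  [Canvas object] + [Widget Canvas object]
  take Canvas:  [Canvas object] + [Canvas object]
  take object:  [object] + [object]
MRO: Focusable Scrollable Frame Clickable TextBox Container Widget Canvas object
Canvas is at position 7; next is object.

object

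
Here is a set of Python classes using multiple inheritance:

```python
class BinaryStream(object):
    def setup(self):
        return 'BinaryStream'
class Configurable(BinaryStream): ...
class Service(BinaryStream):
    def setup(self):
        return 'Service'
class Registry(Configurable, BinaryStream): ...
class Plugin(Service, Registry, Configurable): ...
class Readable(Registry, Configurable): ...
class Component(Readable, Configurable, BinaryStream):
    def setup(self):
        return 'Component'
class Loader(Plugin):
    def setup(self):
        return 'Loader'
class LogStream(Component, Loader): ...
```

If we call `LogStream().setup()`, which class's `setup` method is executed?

Component

L[LogStream] = LogStream + merge(L[Component], L[Loader], [Component Loader])
  take Component:  [Component Readable Registry Configurable BinaryStream object] + [Loader Plugin Service Registry Configurable BinaryStream object] + [Component Loader]
  take Readable:  [Readable Registry Configurable BinaryStream object] + [Loader Plugin Service Registry Configurable BinaryStream object] + [Loader]
  take Loader:  [Registry Configurable BinaryStream object] + [Loader Plugin Service Registry Configurable BinaryStream object] + [Loader]
  take Plugin:  [Registry Configurable BinaryStream object] + [Plugin Service Registry Configurable BinaryStream object]
  take Service:  [Registry Configurable BinaryStream object] + [Service Registry Configurable BinaryStream object]
  take Registry:  [Registry Configurable BinaryStream object] + [Registry Configurable BinaryStream object]
  take Configurable:  [Configurable BinaryStream object] + [Configurable BinaryStream object]
  take BinaryStream:  [BinaryStream object] + [BinaryStream object]
  take object:  [object] + [object]
MRO: LogStream Component Readable Loader Plugin Service Registry Configurable BinaryStream object
setup is defined in: BinaryStream, Component, Loader, Service. First along the MRO is Component.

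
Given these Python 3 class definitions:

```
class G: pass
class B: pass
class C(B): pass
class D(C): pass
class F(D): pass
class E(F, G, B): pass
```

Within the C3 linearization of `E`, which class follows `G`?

B

L[E] = E + merge(L[F], L[G], L[B], [F G B])
  take F:  [F D C B object] + [G object] + [B object] + [F G B]
  take D:  [D C B object] + [G object] + [B object] + [G B]
  take C:  [C B object] + [G object] + [B object] + [G B]
  take G:  [B object] + [G object] + [B object] + [G B]
  take B:  [B object] + [object] + [B object] + [B]
  take object:  [object] + [object] + [object]
MRO: E F D C G B object
G is at position 4; next is B.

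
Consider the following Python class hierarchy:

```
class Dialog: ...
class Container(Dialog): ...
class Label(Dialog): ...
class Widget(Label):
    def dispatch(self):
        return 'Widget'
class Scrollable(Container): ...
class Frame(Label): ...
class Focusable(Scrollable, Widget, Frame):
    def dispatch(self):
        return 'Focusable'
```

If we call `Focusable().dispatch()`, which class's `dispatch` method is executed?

Focusable

L[Focusable] = Focusable + merge(L[Scrollable], L[Widget], L[Frame], [Scrollable Widget Frame])
  take Scrollable:  [Scrollable Container Dialog object] + [Widget Label Dialog object] + [Frame Label Dialog object] + [Scrollable Widget Frame]
  take Container:  [Container Dialog object] + [Widget Label Dialog object] + [Frame Label Dialog object] + [Widget Frame]
  take Widget:  [Dialog object] + [Widget Label Dialog object] + [Frame Label Dialog object] + [Widget Frame]
  take Frame:  [Dialog object] + [Label Dialog object] + [Frame Label Dialog object] + [Frame]
  take Label:  [Dialog object] + [Label Dialog object] + [Label Dialog object]
  take Dialog:  [Dialog object] + [Dialog object] + [Dialog object]
  take object:  [object] + [object] + [object]
MRO: Focusable Scrollable Container Widget Frame Label Dialog object
dispatch is defined in: Focusable, Widget. First along the MRO is Focusable.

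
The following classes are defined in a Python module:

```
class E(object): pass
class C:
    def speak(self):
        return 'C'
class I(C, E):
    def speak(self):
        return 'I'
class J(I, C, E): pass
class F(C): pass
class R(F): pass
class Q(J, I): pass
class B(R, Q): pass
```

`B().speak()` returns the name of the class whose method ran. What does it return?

L[B] = B + merge(L[R], L[Q], [R Q])
  take R:  [R F C object] + [Q J I C E object] + [R Q]
  take F:  [F C object] + [Q J I C E object] + [Q]
  take Q:  [C object] + [Q J I C E object] + [Q]
  take J:  [C object] + [J I C E object]
  take I:  [C object] + [I C E object]
  take C:  [C object] + [C E object]
  take E:  [object] + [E object]
  take object:  [object] + [object]
MRO: B R F Q J I C E object
speak is defined in: C, I. First along the MRO is I.

I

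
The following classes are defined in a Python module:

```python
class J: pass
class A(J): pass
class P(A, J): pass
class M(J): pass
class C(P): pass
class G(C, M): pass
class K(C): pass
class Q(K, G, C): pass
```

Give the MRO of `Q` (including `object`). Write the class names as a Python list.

L[Q] = Q + merge(L[K], L[G], L[C], [K G C])
  take K:  [K C P A J object] + [G C P A M J object] + [C P A J object] + [K G C]
  take G:  [C P A J object] + [G C P A M J object] + [C P A J object] + [G C]
  take C:  [C P A J object] + [C P A M J object] + [C P A J object] + [C]
  take P:  [P A J object] + [P A M J object] + [P A J object]
  take A:  [A J object] + [A M J object] + [A J object]
  take M:  [J object] + [M J object] + [J object]
  take J:  [J object] + [J object] + [J object]
  take object:  [object] + [object] + [object]

[Q, K, G, C, P, A, M, J, object]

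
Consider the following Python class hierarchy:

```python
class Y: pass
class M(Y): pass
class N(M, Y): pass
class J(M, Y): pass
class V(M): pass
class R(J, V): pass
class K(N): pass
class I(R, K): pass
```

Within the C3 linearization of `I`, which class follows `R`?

L[I] = I + merge(L[R], L[K], [R K])
  take R:  [R J V M Y object] + [K N M Y object] + [R K]
  take J:  [J V M Y object] + [K N M Y object] + [K]
  take V:  [V M Y object] + [K N M Y object] + [K]
  take K:  [M Y object] + [K N M Y object] + [K]
  take N:  [M Y object] + [N M Y object]
  take M:  [M Y object] + [M Y object]
  take Y:  [Y object] + [Y object]
  take object:  [object] + [object]
MRO: I R J V K N M Y object
R is at position 1; next is J.

J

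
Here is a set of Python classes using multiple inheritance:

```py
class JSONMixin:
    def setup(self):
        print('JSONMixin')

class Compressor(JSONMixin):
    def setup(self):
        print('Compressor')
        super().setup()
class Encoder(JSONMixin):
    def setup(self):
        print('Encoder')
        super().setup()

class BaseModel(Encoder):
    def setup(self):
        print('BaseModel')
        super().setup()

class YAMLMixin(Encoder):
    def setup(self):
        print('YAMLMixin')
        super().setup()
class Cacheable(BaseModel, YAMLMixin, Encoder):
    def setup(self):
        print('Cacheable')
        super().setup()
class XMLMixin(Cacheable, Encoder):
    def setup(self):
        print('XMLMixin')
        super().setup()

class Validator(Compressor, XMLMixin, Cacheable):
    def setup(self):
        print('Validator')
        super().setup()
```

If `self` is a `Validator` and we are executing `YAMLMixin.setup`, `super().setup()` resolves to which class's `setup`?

L[Validator] = Validator + merge(L[Compressor], L[XMLMixin], L[Cacheable], [Compressor XMLMixin Cacheable])
  take Compressor:  [Compressor JSONMixin object] + [XMLMixin Cacheable BaseModel YAMLMixin Encoder JSONMixin object] + [Cacheable BaseModel YAMLMixin Encoder JSONMixin object] + [Compressor XMLMixin Cacheable]
  take XMLMixin:  [JSONMixin object] + [XMLMixin Cacheable BaseModel YAMLMixin Encoder JSONMixin object] + [Cacheable BaseModel YAMLMixin Encoder JSONMixin object] + [XMLMixin Cacheable]
  take Cacheable:  [JSONMixin object] + [Cacheable BaseModel YAMLMixin Encoder JSONMixin object] + [Cacheable BaseModel YAMLMixin Encoder JSONMixin object] + [Cacheable]
  take BaseModel:  [JSONMixin object] + [BaseModel YAMLMixin Encoder JSONMixin object] + [BaseModel YAMLMixin Encoder JSONMixin object]
  take YAMLMixin:  [JSONMixin object] + [YAMLMixin Encoder JSONMixin object] + [YAMLMixin Encoder JSONMixin object]
  take Encoder:  [JSONMixin object] + [Encoder JSONMixin object] + [Encoder JSONMixin object]
  take JSONMixin:  [JSONMixin object] + [JSONMixin object] + [JSONMixin object]
  take object:  [object] + [object] + [object]
MRO: Validator Compressor XMLMixin Cacheable BaseModel YAMLMixin Encoder JSONMixin object
super() in YAMLMixin.setup on a Validator instance goes to the class after YAMLMixin in Validator's MRO: Encoder.

Encoder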